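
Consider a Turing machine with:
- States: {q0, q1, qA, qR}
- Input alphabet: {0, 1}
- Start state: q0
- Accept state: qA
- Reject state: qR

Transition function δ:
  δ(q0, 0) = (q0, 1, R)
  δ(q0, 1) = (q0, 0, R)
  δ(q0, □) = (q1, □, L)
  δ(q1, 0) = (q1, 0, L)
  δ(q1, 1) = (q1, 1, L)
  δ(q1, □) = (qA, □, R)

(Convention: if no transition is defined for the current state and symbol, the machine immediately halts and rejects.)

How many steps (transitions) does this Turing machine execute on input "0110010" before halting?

Execution trace:
Initial: [q0]0110010
Step 1: δ(q0, 0) = (q0, 1, R) → 1[q0]110010
Step 2: δ(q0, 1) = (q0, 0, R) → 10[q0]10010
Step 3: δ(q0, 1) = (q0, 0, R) → 100[q0]0010
Step 4: δ(q0, 0) = (q0, 1, R) → 1001[q0]010
Step 5: δ(q0, 0) = (q0, 1, R) → 10011[q0]10
Step 6: δ(q0, 1) = (q0, 0, R) → 100110[q0]0
Step 7: δ(q0, 0) = (q0, 1, R) → 1001101[q0]□
Step 8: δ(q0, □) = (q1, □, L) → 100110[q1]1□
Step 9: δ(q1, 1) = (q1, 1, L) → 10011[q1]01□
Step 10: δ(q1, 0) = (q1, 0, L) → 1001[q1]101□
Step 11: δ(q1, 1) = (q1, 1, L) → 100[q1]1101□
Step 12: δ(q1, 1) = (q1, 1, L) → 10[q1]01101□
Step 13: δ(q1, 0) = (q1, 0, L) → 1[q1]001101□
Step 14: δ(q1, 0) = (q1, 0, L) → [q1]1001101□
Step 15: δ(q1, 1) = (q1, 1, L) → [q1]□1001101□
Step 16: δ(q1, □) = (qA, □, R) → □[qA]1001101□

The machine reaches the accept state qA and halts.

The machine executed 16 steps before halting.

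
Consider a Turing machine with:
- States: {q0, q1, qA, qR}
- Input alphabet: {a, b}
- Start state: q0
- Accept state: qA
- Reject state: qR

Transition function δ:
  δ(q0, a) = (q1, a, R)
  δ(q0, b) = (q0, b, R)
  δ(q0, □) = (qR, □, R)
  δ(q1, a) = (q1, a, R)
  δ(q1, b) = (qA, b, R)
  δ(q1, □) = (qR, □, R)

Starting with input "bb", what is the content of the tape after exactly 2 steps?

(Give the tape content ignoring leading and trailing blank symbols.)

Execution trace:
Initial: [q0]bb
Step 1: δ(q0, b) = (q0, b, R) → b[q0]b
Step 2: δ(q0, b) = (q0, b, R) → bb[q0]□

After 2 steps, the tape (ignoring leading/trailing blanks) is: bb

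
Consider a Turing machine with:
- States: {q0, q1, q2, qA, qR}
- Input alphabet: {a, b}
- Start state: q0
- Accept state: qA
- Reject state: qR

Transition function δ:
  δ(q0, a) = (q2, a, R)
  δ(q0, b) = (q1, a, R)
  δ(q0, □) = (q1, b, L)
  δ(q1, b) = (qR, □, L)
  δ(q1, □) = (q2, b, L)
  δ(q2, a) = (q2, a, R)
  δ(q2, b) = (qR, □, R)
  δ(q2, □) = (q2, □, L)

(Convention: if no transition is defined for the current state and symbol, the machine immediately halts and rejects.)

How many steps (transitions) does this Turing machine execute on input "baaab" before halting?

Execution trace:
Initial: [q0]baaab
Step 1: δ(q0, b) = (q1, a, R) → a[q1]aaab

No transition is defined for δ(q1, a). By convention the machine halts and rejects.

The machine executed 1 step before halting.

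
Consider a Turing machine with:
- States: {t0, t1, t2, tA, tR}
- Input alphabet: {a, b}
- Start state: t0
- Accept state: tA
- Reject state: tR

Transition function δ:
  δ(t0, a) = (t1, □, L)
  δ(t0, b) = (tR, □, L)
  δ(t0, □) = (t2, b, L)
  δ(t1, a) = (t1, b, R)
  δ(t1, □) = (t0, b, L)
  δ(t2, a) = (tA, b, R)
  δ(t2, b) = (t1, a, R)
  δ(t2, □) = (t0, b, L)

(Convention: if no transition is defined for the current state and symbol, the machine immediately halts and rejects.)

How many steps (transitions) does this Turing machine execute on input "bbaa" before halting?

Execution trace:
Initial: [t0]bbaa
Step 1: δ(t0, b) = (tR, □, L) → [tR]□□baa

The machine reaches the reject state tR and halts.

The machine executed 1 step before halting.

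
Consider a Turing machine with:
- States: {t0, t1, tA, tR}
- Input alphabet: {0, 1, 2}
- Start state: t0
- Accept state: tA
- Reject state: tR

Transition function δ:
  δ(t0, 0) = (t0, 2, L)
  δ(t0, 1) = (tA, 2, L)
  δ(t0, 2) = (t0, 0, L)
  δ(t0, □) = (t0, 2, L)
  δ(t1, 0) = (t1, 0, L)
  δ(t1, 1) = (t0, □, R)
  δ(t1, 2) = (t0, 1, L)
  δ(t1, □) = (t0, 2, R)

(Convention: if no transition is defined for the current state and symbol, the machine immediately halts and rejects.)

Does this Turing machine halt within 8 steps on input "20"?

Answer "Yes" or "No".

Execution trace:
Initial: [t0]20
Step 1: δ(t0, 2) = (t0, 0, L) → [t0]□00
Step 2: δ(t0, □) = (t0, 2, L) → [t0]□200
Step 3: δ(t0, □) = (t0, 2, L) → [t0]□2200
Step 4: δ(t0, □) = (t0, 2, L) → [t0]□22200
Step 5: δ(t0, □) = (t0, 2, L) → [t0]□222200
Step 6: δ(t0, □) = (t0, 2, L) → [t0]□2222200
Step 7: δ(t0, □) = (t0, 2, L) → [t0]□22222200
Step 8: δ(t0, □) = (t0, 2, L) → [t0]□222222200

The machine has not reached a halting state after 8 steps.
The machine did not halt within the 8-step bound.

Answer: No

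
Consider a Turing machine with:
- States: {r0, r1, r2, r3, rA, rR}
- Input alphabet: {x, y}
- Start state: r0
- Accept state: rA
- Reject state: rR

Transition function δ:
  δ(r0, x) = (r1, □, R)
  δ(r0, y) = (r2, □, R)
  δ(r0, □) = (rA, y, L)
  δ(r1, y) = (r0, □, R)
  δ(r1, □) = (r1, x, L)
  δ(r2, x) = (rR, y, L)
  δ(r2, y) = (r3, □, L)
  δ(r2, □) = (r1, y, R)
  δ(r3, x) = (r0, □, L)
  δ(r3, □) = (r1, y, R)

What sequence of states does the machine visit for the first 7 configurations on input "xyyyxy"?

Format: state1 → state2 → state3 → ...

Execution trace:
Initial: [r0]xyyyxy
Step 1: δ(r0, x) = (r1, □, R) → □[r1]yyyxy
Step 2: δ(r1, y) = (r0, □, R) → □□[r0]yyxy
Step 3: δ(r0, y) = (r2, □, R) → □□□[r2]yxy
Step 4: δ(r2, y) = (r3, □, L) → □□[r3]□□xy
Step 5: δ(r3, □) = (r1, y, R) → □□y[r1]□xy
Step 6: δ(r1, □) = (r1, x, L) → □□[r1]yxxy

State sequence: r0 → r1 → r0 → r2 → r3 → r1 → r1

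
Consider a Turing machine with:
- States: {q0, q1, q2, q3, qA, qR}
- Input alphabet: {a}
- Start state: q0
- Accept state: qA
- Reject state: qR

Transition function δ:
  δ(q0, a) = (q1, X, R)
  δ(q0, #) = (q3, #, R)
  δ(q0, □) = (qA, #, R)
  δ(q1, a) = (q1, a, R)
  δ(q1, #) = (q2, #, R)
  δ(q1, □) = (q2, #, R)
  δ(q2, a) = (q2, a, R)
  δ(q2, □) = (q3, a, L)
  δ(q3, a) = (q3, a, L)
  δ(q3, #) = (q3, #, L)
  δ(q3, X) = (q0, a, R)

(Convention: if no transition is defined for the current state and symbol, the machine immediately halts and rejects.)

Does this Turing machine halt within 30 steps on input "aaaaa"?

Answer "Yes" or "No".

Execution trace:
Initial: [q0]aaaaa
Step 1: δ(q0, a) = (q1, X, R) → X[q1]aaaa
Step 2: δ(q1, a) = (q1, a, R) → Xa[q1]aaa
Step 3: δ(q1, a) = (q1, a, R) → Xaa[q1]aa
Step 4: δ(q1, a) = (q1, a, R) → Xaaa[q1]a
Step 5: δ(q1, a) = (q1, a, R) → Xaaaa[q1]□
Step 6: δ(q1, □) = (q2, #, R) → Xaaaa#[q2]□
Step 7: δ(q2, □) = (q3, a, L) → Xaaaa[q3]#a
Step 8: δ(q3, #) = (q3, #, L) → Xaaa[q3]a#a
Step 9: δ(q3, a) = (q3, a, L) → Xaa[q3]aa#a
Step 10: δ(q3, a) = (q3, a, L) → Xa[q3]aaa#a
Step 11: δ(q3, a) = (q3, a, L) → X[q3]aaaa#a
Step 12: δ(q3, a) = (q3, a, L) → [q3]Xaaaa#a
Step 13: δ(q3, X) = (q0, a, R) → a[q0]aaaa#a
Step 14: δ(q0, a) = (q1, X, R) → aX[q1]aaa#a
Step 15: δ(q1, a) = (q1, a, R) → aXa[q1]aa#a
Step 16: δ(q1, a) = (q1, a, R) → aXaa[q1]a#a
Step 17: δ(q1, a) = (q1, a, R) → aXaaa[q1]#a
Step 18: δ(q1, #) = (q2, #, R) → aXaaa#[q2]a
Step 19: δ(q2, a) = (q2, a, R) → aXaaa#a[q2]□
Step 20: δ(q2, □) = (q3, a, L) → aXaaa#[q3]aa
Step 21: δ(q3, a) = (q3, a, L) → aXaaa[q3]#aa
Step 22: δ(q3, #) = (q3, #, L) → aXaa[q3]a#aa
Step 23: δ(q3, a) = (q3, a, L) → aXa[q3]aa#aa
Step 24: δ(q3, a) = (q3, a, L) → aX[q3]aaa#aa
Step 25: δ(q3, a) = (q3, a, L) → a[q3]Xaaa#aa
Step 26: δ(q3, X) = (q0, a, R) → aa[q0]aaa#aa
Step 27: δ(q0, a) = (q1, X, R) → aaX[q1]aa#aa
Step 28: δ(q1, a) = (q1, a, R) → aaXa[q1]a#aa
Step 29: δ(q1, a) = (q1, a, R) → aaXaa[q1]#aa
Step 30: δ(q1, #) = (q2, #, R) → aaXaa#[q2]aa

The machine has not reached a halting state after 30 steps.
The machine did not halt within the 30-step bound.

Answer: No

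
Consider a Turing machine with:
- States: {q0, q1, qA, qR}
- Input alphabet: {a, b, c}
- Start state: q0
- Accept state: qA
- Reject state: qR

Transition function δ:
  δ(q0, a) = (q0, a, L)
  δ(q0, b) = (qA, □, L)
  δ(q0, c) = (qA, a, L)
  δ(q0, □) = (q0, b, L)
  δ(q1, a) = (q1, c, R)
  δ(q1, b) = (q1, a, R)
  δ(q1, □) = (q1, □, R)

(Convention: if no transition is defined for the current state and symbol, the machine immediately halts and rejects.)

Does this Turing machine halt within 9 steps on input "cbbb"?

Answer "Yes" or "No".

Execution trace:
Initial: [q0]cbbb
Step 1: δ(q0, c) = (qA, a, L) → [qA]□abbb

The machine reaches the accept state qA and halts.
The machine halted after 1 step (within the 9-step bound).

Answer: Yes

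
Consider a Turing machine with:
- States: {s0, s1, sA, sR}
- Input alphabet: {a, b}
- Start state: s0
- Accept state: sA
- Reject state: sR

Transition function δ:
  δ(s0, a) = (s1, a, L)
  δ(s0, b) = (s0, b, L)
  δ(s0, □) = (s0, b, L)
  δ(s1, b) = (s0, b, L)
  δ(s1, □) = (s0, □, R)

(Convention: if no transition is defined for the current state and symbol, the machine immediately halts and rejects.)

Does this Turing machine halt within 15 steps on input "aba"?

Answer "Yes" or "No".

Execution trace:
Initial: [s0]aba
Step 1: δ(s0, a) = (s1, a, L) → [s1]□aba
Step 2: δ(s1, □) = (s0, □, R) → □[s0]aba
Step 3: δ(s0, a) = (s1, a, L) → [s1]□aba
Step 4: δ(s1, □) = (s0, □, R) → □[s0]aba
Step 5: δ(s0, a) = (s1, a, L) → [s1]□aba
Step 6: δ(s1, □) = (s0, □, R) → □[s0]aba
Step 7: δ(s0, a) = (s1, a, L) → [s1]□aba
Step 8: δ(s1, □) = (s0, □, R) → □[s0]aba
Step 9: δ(s0, a) = (s1, a, L) → [s1]□aba
Step 10: δ(s1, □) = (s0, □, R) → □[s0]aba
Step 11: δ(s0, a) = (s1, a, L) → [s1]□aba
Step 12: δ(s1, □) = (s0, □, R) → □[s0]aba
Step 13: δ(s0, a) = (s1, a, L) → [s1]□aba
Step 14: δ(s1, □) = (s0, □, R) → □[s0]aba
Step 15: δ(s0, a) = (s1, a, L) → [s1]□aba

The machine has not reached a halting state after 15 steps.
The machine did not halt within the 15-step bound.

Answer: No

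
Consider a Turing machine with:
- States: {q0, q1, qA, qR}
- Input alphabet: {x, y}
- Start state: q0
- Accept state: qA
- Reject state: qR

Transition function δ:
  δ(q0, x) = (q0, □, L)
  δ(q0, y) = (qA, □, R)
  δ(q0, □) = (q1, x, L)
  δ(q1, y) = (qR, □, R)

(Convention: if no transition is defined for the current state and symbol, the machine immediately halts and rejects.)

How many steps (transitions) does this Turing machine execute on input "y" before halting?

Execution trace:
Initial: [q0]y
Step 1: δ(q0, y) = (qA, □, R) → □[qA]□

The machine reaches the accept state qA and halts.

The machine executed 1 step before halting.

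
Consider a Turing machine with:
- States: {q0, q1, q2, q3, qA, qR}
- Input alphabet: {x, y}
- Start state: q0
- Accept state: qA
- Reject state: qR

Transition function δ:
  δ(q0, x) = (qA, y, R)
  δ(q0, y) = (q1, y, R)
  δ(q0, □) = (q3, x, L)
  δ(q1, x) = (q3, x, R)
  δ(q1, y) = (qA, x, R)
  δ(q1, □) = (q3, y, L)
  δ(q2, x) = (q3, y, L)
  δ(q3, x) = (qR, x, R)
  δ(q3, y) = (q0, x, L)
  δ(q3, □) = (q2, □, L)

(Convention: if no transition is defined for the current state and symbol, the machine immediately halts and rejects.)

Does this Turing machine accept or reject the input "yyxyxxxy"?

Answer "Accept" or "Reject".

Execution trace:
Initial: [q0]yyxyxxxy
Step 1: δ(q0, y) = (q1, y, R) → y[q1]yxyxxxy
Step 2: δ(q1, y) = (qA, x, R) → yx[qA]xyxxxy

The machine reaches the accept state qA and halts.

Answer: Accept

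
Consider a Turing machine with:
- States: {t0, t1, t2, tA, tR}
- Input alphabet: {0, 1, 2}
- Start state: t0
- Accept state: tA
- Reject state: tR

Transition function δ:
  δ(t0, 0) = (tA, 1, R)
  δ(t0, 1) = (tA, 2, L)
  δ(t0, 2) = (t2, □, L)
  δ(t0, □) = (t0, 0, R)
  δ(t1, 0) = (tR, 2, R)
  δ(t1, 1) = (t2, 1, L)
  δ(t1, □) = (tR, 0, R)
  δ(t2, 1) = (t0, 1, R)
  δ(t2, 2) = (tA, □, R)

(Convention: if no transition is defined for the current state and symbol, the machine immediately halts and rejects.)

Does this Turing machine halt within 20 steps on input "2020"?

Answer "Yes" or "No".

Execution trace:
Initial: [t0]2020
Step 1: δ(t0, 2) = (t2, □, L) → [t2]□□020

No transition is defined for δ(t2, □). By convention the machine halts and rejects.
The machine halted after 1 step (within the 20-step bound).

Answer: Yes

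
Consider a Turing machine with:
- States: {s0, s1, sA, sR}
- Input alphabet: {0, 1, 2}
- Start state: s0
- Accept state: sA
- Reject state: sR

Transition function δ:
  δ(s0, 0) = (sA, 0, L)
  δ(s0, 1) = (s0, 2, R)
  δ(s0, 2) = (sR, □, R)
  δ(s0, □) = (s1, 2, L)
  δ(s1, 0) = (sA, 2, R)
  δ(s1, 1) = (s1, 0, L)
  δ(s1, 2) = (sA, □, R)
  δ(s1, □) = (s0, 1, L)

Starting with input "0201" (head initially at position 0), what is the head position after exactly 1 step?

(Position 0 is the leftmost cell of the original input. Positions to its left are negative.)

Execution trace (head position shown):
Step 0: [s0]0201  (head at position 0)
Step 1: move left → [sA]□0201  (head at position -1)

After 1 step, the head is at position -1.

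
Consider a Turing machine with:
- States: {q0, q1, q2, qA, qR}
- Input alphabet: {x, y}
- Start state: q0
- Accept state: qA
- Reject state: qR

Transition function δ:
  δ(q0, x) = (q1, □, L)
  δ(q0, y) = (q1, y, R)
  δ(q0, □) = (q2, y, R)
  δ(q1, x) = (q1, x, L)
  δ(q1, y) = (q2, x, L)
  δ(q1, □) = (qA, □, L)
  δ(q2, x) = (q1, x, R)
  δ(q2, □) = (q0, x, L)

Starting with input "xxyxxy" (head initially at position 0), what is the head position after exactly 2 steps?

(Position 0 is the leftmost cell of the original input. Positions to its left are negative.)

Execution trace (head position shown):
Step 0: [q0]xxyxxy  (head at position 0)
Step 1: move left → [q1]□□xyxxy  (head at position -1)
Step 2: move left → [qA]□□□xyxxy  (head at position -2)

After 2 steps, the head is at position -2.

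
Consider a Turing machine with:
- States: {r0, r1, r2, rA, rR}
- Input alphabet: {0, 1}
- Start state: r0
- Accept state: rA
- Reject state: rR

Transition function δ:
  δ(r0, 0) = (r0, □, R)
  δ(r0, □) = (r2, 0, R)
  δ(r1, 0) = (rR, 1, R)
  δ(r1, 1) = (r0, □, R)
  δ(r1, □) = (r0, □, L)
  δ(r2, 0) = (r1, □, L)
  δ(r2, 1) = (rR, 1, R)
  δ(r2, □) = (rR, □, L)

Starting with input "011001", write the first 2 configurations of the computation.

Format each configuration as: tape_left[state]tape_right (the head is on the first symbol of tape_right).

Transitions applied:
Step 1: δ(r0, 0) = (r0, □, R)

The first 2 configurations are:
[r0]011001 ⊢ □[r0]11001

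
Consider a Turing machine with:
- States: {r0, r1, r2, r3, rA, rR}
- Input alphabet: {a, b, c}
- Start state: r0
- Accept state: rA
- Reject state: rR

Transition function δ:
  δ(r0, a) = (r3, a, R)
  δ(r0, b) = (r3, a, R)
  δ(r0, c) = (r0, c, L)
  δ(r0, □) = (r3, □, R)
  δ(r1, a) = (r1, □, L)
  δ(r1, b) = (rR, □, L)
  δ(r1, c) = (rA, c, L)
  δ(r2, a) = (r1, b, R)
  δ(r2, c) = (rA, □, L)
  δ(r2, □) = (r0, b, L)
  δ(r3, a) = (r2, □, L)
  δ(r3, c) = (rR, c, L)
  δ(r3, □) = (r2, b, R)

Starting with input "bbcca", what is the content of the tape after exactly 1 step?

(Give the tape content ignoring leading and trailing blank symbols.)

Execution trace:
Initial: [r0]bbcca
Step 1: δ(r0, b) = (r3, a, R) → a[r3]bcca

No transition is defined for δ(r3, b). By convention the machine halts and rejects.

After 1 step, the tape (ignoring leading/trailing blanks) is: abcca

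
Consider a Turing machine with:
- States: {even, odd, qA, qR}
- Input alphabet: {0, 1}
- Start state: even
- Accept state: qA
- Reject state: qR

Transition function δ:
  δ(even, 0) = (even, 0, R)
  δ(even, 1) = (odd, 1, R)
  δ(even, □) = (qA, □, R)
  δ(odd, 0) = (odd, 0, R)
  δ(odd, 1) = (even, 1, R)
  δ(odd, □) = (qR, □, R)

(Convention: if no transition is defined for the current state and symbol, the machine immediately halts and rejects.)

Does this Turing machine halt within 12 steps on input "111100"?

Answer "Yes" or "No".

Execution trace:
Initial: [even]111100
Step 1: δ(even, 1) = (odd, 1, R) → 1[odd]11100
Step 2: δ(odd, 1) = (even, 1, R) → 11[even]1100
Step 3: δ(even, 1) = (odd, 1, R) → 111[odd]100
Step 4: δ(odd, 1) = (even, 1, R) → 1111[even]00
Step 5: δ(even, 0) = (even, 0, R) → 11110[even]0
Step 6: δ(even, 0) = (even, 0, R) → 111100[even]□
Step 7: δ(even, □) = (qA, □, R) → 111100□[qA]□

The machine reaches the accept state qA and halts.
The machine halted after 7 steps (within the 12-step bound).

Answer: Yes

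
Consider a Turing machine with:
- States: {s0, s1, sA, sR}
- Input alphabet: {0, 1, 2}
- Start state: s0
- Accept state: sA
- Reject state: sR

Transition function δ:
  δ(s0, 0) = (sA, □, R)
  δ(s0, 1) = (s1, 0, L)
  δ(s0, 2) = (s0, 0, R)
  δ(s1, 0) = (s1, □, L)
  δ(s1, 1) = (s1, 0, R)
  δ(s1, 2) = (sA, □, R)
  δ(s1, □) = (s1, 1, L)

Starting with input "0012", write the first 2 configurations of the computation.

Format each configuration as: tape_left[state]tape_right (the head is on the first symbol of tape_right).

Transitions applied:
Step 1: δ(s0, 0) = (sA, □, R)

The first 2 configurations are:
[s0]0012 ⊢ □[sA]012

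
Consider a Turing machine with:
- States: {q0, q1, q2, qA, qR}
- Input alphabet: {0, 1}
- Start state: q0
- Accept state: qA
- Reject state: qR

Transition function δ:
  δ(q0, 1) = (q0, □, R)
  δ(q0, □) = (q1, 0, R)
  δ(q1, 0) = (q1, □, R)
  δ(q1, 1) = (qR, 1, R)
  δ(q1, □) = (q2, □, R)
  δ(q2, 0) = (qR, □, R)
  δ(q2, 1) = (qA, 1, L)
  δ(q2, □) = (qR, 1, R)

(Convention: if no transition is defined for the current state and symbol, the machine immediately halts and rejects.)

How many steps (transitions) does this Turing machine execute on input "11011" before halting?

Execution trace:
Initial: [q0]11011
Step 1: δ(q0, 1) = (q0, □, R) → □[q0]1011
Step 2: δ(q0, 1) = (q0, □, R) → □□[q0]011

No transition is defined for δ(q0, 0). By convention the machine halts and rejects.

The machine executed 2 steps before halting.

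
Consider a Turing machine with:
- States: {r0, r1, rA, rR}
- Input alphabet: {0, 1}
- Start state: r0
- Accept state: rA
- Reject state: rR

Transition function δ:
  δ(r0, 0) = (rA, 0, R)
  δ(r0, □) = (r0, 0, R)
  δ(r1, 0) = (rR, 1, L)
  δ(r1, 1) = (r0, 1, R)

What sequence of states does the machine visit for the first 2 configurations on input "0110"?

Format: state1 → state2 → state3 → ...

Execution trace:
Initial: [r0]0110
Step 1: δ(r0, 0) = (rA, 0, R) → 0[rA]110

The machine reaches the accept state rA and halts.

State sequence: r0 → rA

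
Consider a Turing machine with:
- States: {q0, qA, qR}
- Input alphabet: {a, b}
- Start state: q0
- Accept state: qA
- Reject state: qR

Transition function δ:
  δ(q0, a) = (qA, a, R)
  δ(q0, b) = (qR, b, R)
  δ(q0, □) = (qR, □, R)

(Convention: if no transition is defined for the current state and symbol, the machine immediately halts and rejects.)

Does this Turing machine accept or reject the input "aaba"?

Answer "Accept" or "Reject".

Execution trace:
Initial: [q0]aaba
Step 1: δ(q0, a) = (qA, a, R) → a[qA]aba

The machine reaches the accept state qA and halts.

Answer: Accept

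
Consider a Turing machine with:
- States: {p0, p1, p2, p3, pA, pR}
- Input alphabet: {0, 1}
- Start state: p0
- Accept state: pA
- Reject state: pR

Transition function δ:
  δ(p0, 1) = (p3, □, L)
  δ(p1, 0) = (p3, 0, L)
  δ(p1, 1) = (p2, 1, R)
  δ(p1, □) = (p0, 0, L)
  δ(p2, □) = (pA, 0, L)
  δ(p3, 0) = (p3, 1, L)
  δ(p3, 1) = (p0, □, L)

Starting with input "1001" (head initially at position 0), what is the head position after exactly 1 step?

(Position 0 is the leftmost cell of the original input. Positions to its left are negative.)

Execution trace (head position shown):
Step 0: [p0]1001  (head at position 0)
Step 1: move left → [p3]□□001  (head at position -1)

After 1 step, the head is at position -1.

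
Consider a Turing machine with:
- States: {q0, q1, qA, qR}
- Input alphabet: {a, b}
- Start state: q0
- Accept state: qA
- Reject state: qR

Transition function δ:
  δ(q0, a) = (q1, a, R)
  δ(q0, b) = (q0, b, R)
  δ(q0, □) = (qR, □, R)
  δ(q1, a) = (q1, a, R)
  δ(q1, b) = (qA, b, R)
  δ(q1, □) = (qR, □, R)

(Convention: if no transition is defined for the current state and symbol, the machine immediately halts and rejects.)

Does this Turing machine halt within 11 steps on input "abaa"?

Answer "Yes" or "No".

Execution trace:
Initial: [q0]abaa
Step 1: δ(q0, a) = (q1, a, R) → a[q1]baa
Step 2: δ(q1, b) = (qA, b, R) → ab[qA]aa

The machine reaches the accept state qA and halts.
The machine halted after 2 steps (within the 11-step bound).

Answer: Yes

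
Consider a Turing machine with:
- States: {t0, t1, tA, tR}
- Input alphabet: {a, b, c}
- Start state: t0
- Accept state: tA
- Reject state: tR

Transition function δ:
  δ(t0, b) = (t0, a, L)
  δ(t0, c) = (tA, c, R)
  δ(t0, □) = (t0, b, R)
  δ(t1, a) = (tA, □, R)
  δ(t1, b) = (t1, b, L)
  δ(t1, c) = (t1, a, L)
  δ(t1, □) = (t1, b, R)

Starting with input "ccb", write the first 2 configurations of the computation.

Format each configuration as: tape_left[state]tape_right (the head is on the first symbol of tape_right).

Transitions applied:
Step 1: δ(t0, c) = (tA, c, R)

The first 2 configurations are:
[t0]ccb ⊢ c[tA]cb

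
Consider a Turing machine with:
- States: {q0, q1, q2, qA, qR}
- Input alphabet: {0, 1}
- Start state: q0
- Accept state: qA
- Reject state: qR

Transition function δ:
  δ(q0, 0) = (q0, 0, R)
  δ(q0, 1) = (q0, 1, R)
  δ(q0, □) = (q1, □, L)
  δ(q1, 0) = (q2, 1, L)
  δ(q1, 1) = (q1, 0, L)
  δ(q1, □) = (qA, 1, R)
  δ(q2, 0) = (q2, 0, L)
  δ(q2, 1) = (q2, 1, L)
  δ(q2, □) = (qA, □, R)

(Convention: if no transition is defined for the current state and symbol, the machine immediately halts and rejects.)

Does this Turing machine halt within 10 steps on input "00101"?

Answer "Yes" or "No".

Execution trace:
Initial: [q0]00101
Step 1: δ(q0, 0) = (q0, 0, R) → 0[q0]0101
Step 2: δ(q0, 0) = (q0, 0, R) → 00[q0]101
Step 3: δ(q0, 1) = (q0, 1, R) → 001[q0]01
Step 4: δ(q0, 0) = (q0, 0, R) → 0010[q0]1
Step 5: δ(q0, 1) = (q0, 1, R) → 00101[q0]□
Step 6: δ(q0, □) = (q1, □, L) → 0010[q1]1□
Step 7: δ(q1, 1) = (q1, 0, L) → 001[q1]00□
Step 8: δ(q1, 0) = (q2, 1, L) → 00[q2]110□
Step 9: δ(q2, 1) = (q2, 1, L) → 0[q2]0110□
Step 10: δ(q2, 0) = (q2, 0, L) → [q2]00110□

The machine has not reached a halting state after 10 steps.
The machine did not halt within the 10-step bound.

Answer: No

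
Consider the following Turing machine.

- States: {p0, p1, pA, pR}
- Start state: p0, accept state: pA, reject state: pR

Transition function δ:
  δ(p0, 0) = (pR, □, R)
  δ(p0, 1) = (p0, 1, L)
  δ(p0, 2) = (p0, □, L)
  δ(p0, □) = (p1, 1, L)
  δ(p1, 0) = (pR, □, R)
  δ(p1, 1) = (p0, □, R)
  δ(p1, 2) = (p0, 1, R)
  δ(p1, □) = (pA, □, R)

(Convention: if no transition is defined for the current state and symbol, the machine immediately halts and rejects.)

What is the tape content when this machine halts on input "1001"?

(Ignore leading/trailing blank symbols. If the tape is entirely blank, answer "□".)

Execution trace:
Initial: [p0]1001
Step 1: δ(p0, 1) = (p0, 1, L) → [p0]□1001
Step 2: δ(p0, □) = (p1, 1, L) → [p1]□11001
Step 3: δ(p1, □) = (pA, □, R) → □[pA]11001

The machine reaches the accept state pA and halts.

Final tape (ignoring leading/trailing blanks): 11001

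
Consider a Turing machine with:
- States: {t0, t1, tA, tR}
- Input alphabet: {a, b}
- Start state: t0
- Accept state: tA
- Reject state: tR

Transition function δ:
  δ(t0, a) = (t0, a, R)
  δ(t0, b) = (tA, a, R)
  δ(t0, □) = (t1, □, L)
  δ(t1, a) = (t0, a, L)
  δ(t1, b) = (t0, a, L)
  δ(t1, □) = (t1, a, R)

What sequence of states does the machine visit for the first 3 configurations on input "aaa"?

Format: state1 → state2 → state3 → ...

Execution trace:
Initial: [t0]aaa
Step 1: δ(t0, a) = (t0, a, R) → a[t0]aa
Step 2: δ(t0, a) = (t0, a, R) → aa[t0]a

State sequence: t0 → t0 → t0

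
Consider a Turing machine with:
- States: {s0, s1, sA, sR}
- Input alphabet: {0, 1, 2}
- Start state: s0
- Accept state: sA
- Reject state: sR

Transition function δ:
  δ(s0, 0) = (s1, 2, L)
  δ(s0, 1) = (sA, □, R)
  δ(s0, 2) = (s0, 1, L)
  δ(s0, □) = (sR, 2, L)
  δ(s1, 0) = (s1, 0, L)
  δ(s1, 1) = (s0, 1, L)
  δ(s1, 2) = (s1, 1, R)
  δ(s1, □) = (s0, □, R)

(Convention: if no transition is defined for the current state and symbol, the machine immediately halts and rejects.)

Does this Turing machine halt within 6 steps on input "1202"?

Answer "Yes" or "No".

Execution trace:
Initial: [s0]1202
Step 1: δ(s0, 1) = (sA, □, R) → □[sA]202

The machine reaches the accept state sA and halts.
The machine halted after 1 step (within the 6-step bound).

Answer: Yes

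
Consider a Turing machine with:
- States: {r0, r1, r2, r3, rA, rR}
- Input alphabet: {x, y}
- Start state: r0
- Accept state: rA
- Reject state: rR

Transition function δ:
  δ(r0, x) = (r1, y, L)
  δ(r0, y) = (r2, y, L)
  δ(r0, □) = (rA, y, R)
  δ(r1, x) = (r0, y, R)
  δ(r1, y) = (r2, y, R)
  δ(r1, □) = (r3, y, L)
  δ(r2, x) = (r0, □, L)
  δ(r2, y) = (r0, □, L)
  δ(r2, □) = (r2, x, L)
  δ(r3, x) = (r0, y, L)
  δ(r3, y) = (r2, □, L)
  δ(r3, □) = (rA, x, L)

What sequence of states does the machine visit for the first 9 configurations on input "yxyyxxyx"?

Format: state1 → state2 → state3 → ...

Execution trace:
Initial: [r0]yxyyxxyx
Step 1: δ(r0, y) = (r2, y, L) → [r2]□yxyyxxyx
Step 2: δ(r2, □) = (r2, x, L) → [r2]□xyxyyxxyx
Step 3: δ(r2, □) = (r2, x, L) → [r2]□xxyxyyxxyx
Step 4: δ(r2, □) = (r2, x, L) → [r2]□xxxyxyyxxyx
Step 5: δ(r2, □) = (r2, x, L) → [r2]□xxxxyxyyxxyx
Step 6: δ(r2, □) = (r2, x, L) → [r2]□xxxxxyxyyxxyx
Step 7: δ(r2, □) = (r2, x, L) → [r2]□xxxxxxyxyyxxyx
Step 8: δ(r2, □) = (r2, x, L) → [r2]□xxxxxxxyxyyxxyx

State sequence: r0 → r2 → r2 → r2 → r2 → r2 → r2 → r2 → r2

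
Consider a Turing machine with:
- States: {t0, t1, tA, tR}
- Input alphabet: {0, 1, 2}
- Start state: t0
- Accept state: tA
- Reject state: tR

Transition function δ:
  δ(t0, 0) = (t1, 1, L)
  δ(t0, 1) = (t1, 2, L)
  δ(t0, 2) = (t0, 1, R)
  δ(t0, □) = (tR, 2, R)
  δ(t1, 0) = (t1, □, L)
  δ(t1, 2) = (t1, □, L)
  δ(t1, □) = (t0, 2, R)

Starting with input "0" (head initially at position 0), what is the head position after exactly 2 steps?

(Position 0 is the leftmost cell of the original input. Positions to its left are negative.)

Execution trace (head position shown):
Step 0: [t0]0  (head at position 0)
Step 1: move left → [t1]□1  (head at position -1)
Step 2: move right → 2[t0]1  (head at position 0)

After 2 steps, the head is at position 0.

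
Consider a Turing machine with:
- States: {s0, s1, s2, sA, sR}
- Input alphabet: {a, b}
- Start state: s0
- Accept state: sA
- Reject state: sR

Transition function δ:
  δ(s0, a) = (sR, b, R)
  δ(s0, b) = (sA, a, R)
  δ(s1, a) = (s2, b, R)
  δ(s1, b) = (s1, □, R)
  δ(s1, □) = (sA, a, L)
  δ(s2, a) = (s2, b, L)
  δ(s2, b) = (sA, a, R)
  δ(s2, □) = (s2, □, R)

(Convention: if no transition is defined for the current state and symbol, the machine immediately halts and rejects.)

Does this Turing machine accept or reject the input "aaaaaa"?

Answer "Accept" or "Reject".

Execution trace:
Initial: [s0]aaaaaa
Step 1: δ(s0, a) = (sR, b, R) → b[sR]aaaaa

The machine reaches the reject state sR and halts.

Answer: Reject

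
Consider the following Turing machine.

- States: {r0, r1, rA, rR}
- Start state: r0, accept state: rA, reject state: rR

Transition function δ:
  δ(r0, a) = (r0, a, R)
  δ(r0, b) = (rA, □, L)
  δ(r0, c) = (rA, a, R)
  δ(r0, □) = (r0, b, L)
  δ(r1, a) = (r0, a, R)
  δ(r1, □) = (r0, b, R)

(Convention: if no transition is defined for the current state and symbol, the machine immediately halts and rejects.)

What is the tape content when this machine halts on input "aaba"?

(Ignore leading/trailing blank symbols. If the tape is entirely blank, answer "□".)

Execution trace:
Initial: [r0]aaba
Step 1: δ(r0, a) = (r0, a, R) → a[r0]aba
Step 2: δ(r0, a) = (r0, a, R) → aa[r0]ba
Step 3: δ(r0, b) = (rA, □, L) → a[rA]a□a

The machine reaches the accept state rA and halts.

Final tape (ignoring leading/trailing blanks): aa□a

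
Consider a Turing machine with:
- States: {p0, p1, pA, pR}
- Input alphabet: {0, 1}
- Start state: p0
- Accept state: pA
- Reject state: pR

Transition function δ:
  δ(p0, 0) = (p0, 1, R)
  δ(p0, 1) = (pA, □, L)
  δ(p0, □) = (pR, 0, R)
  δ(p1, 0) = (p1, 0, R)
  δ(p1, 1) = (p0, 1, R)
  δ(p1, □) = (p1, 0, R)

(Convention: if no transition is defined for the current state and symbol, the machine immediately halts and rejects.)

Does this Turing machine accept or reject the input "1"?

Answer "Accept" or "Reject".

Execution trace:
Initial: [p0]1
Step 1: δ(p0, 1) = (pA, □, L) → [pA]□□

The machine reaches the accept state pA and halts.

Answer: Accept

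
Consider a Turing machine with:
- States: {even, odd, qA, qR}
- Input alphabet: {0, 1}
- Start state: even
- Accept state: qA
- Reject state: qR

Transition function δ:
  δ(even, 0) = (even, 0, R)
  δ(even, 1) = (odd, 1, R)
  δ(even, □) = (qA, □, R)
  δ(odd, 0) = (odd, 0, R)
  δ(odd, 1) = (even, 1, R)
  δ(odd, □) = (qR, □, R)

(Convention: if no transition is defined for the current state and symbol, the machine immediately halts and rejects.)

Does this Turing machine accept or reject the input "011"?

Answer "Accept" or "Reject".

Execution trace:
Initial: [even]011
Step 1: δ(even, 0) = (even, 0, R) → 0[even]11
Step 2: δ(even, 1) = (odd, 1, R) → 01[odd]1
Step 3: δ(odd, 1) = (even, 1, R) → 011[even]□
Step 4: δ(even, □) = (qA, □, R) → 011□[qA]□

The machine reaches the accept state qA and halts.

Answer: Accept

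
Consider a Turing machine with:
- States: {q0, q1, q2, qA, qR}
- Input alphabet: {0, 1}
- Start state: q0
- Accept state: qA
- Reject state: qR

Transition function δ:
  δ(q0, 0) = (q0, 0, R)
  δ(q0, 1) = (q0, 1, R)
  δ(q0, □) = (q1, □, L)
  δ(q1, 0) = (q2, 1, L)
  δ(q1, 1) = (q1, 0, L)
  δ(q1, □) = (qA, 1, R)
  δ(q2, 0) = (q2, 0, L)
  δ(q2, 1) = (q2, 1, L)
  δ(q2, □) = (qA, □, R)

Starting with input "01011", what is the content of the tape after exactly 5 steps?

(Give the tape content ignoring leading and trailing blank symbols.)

Execution trace:
Initial: [q0]01011
Step 1: δ(q0, 0) = (q0, 0, R) → 0[q0]1011
Step 2: δ(q0, 1) = (q0, 1, R) → 01[q0]011
Step 3: δ(q0, 0) = (q0, 0, R) → 010[q0]11
Step 4: δ(q0, 1) = (q0, 1, R) → 0101[q0]1
Step 5: δ(q0, 1) = (q0, 1, R) → 01011[q0]□

After 5 steps, the tape (ignoring leading/trailing blanks) is: 01011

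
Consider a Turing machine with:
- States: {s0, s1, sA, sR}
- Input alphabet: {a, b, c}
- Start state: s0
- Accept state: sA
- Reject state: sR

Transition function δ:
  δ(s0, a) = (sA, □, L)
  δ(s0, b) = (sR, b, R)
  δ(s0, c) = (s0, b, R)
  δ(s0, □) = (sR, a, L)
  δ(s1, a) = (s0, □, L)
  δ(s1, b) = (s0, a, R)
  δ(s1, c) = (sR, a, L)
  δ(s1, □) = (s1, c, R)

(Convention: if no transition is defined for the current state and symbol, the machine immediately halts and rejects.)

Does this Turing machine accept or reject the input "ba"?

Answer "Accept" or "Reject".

Execution trace:
Initial: [s0]ba
Step 1: δ(s0, b) = (sR, b, R) → b[sR]a

The machine reaches the reject state sR and halts.

Answer: Reject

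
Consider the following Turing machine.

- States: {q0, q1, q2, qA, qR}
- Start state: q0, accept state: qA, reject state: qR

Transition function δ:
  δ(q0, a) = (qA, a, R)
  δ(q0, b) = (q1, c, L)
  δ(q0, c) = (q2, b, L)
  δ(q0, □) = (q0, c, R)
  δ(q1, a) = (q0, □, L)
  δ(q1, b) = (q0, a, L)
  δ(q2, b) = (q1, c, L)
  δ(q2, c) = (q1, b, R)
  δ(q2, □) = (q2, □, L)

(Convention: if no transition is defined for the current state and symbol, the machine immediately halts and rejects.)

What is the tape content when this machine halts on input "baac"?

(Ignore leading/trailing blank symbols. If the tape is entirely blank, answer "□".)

Execution trace:
Initial: [q0]baac
Step 1: δ(q0, b) = (q1, c, L) → [q1]□caac

No transition is defined for δ(q1, □). By convention the machine halts and rejects.

Final tape (ignoring leading/trailing blanks): caac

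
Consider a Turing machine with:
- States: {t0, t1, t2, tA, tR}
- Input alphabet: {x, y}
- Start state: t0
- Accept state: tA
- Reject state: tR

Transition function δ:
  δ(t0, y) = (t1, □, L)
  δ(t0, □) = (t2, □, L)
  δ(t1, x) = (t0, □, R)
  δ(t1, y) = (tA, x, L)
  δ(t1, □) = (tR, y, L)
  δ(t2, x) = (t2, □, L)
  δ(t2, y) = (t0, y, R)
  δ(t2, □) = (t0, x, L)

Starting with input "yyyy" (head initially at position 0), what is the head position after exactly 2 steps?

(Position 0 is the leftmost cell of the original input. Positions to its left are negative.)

Execution trace (head position shown):
Step 0: [t0]yyyy  (head at position 0)
Step 1: move left → [t1]□□yyy  (head at position -1)
Step 2: move left → [tR]□y□yyy  (head at position -2)

After 2 steps, the head is at position -2.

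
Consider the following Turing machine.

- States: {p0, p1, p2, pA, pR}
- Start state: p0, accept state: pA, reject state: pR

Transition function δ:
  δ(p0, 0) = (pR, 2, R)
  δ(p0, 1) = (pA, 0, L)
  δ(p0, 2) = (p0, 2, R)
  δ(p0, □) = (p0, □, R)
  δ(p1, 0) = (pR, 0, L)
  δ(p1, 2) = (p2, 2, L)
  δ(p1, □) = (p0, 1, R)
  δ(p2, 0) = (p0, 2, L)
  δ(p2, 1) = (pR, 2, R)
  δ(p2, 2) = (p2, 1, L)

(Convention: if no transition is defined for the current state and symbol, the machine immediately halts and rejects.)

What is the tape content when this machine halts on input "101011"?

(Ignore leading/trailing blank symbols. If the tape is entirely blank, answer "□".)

Execution trace:
Initial: [p0]101011
Step 1: δ(p0, 1) = (pA, 0, L) → [pA]□001011

The machine reaches the accept state pA and halts.

Final tape (ignoring leading/trailing blanks): 001011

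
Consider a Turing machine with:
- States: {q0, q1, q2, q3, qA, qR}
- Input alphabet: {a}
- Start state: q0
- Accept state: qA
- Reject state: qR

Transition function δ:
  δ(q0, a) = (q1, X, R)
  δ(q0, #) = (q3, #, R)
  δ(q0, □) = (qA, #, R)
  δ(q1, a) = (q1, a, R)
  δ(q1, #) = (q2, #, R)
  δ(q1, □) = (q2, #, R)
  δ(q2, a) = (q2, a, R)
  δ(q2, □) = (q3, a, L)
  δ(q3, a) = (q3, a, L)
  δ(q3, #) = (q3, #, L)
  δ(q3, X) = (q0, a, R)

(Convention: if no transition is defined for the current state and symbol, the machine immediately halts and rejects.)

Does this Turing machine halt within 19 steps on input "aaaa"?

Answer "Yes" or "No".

Execution trace:
Initial: [q0]aaaa
Step 1: δ(q0, a) = (q1, X, R) → X[q1]aaa
Step 2: δ(q1, a) = (q1, a, R) → Xa[q1]aa
Step 3: δ(q1, a) = (q1, a, R) → Xaa[q1]a
Step 4: δ(q1, a) = (q1, a, R) → Xaaa[q1]□
Step 5: δ(q1, □) = (q2, #, R) → Xaaa#[q2]□
Step 6: δ(q2, □) = (q3, a, L) → Xaaa[q3]#a
Step 7: δ(q3, #) = (q3, #, L) → Xaa[q3]a#a
Step 8: δ(q3, a) = (q3, a, L) → Xa[q3]aa#a
Step 9: δ(q3, a) = (q3, a, L) → X[q3]aaa#a
Step 10: δ(q3, a) = (q3, a, L) → [q3]Xaaa#a
Step 11: δ(q3, X) = (q0, a, R) → a[q0]aaa#a
Step 12: δ(q0, a) = (q1, X, R) → aX[q1]aa#a
Step 13: δ(q1, a) = (q1, a, R) → aXa[q1]a#a
Step 14: δ(q1, a) = (q1, a, R) → aXaa[q1]#a
Step 15: δ(q1, #) = (q2, #, R) → aXaa#[q2]a
Step 16: δ(q2, a) = (q2, a, R) → aXaa#a[q2]□
Step 17: δ(q2, □) = (q3, a, L) → aXaa#[q3]aa
Step 18: δ(q3, a) = (q3, a, L) → aXaa[q3]#aa
Step 19: δ(q3, #) = (q3, #, L) → aXa[q3]a#aa

The machine has not reached a halting state after 19 steps.
The machine did not halt within the 19-step bound.

Answer: No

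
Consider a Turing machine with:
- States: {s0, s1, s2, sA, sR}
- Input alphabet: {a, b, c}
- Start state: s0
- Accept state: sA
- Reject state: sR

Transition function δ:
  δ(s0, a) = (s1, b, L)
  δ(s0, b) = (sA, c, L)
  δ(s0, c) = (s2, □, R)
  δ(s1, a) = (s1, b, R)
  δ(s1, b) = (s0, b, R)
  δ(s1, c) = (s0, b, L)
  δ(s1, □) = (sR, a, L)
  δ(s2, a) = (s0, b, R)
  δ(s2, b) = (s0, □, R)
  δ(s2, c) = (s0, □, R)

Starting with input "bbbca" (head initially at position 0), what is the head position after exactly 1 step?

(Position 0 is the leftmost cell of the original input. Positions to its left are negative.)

Execution trace (head position shown):
Step 0: [s0]bbbca  (head at position 0)
Step 1: move left → [sA]□cbbca  (head at position -1)

After 1 step, the head is at position -1.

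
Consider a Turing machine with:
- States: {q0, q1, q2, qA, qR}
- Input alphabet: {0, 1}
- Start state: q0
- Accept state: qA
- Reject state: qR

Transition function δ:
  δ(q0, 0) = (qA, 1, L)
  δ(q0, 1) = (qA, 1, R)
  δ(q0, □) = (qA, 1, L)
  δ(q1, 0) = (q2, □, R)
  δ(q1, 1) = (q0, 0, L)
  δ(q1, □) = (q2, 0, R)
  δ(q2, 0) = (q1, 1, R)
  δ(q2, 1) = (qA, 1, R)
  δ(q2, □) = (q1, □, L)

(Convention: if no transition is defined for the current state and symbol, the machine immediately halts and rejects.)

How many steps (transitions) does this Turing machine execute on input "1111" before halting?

Execution trace:
Initial: [q0]1111
Step 1: δ(q0, 1) = (qA, 1, R) → 1[qA]111

The machine reaches the accept state qA and halts.

The machine executed 1 step before halting.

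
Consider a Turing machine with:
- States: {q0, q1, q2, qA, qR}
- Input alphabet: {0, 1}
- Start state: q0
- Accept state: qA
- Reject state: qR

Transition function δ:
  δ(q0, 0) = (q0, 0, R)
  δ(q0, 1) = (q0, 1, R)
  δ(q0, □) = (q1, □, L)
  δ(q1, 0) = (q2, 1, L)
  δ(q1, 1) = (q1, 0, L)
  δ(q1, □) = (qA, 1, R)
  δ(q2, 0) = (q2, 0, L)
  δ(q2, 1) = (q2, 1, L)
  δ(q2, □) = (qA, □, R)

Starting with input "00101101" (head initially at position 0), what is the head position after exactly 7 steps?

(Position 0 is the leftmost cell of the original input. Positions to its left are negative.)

Execution trace (head position shown):
Step 0: [q0]00101101  (head at position 0)
Step 1: move right → 0[q0]0101101  (head at position 1)
Step 2: move right → 00[q0]101101  (head at position 2)
Step 3: move right → 001[q0]01101  (head at position 3)
Step 4: move right → 0010[q0]1101  (head at position 4)
Step 5: move right → 00101[q0]101  (head at position 5)
Step 6: move right → 001011[q0]01  (head at position 6)
Step 7: move right → 0010110[q0]1  (head at position 7)

After 7 steps, the head is at position 7.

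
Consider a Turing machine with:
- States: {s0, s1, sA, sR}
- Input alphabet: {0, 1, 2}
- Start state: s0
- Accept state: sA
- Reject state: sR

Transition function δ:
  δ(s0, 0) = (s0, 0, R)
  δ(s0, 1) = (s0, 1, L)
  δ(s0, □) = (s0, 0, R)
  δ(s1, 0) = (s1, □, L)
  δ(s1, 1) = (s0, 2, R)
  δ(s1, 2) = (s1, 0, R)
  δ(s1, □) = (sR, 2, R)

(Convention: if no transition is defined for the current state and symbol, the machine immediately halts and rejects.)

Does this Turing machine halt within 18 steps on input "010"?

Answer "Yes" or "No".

Execution trace:
Initial: [s0]010
Step 1: δ(s0, 0) = (s0, 0, R) → 0[s0]10
Step 2: δ(s0, 1) = (s0, 1, L) → [s0]010
Step 3: δ(s0, 0) = (s0, 0, R) → 0[s0]10
Step 4: δ(s0, 1) = (s0, 1, L) → [s0]010
Step 5: δ(s0, 0) = (s0, 0, R) → 0[s0]10
Step 6: δ(s0, 1) = (s0, 1, L) → [s0]010
Step 7: δ(s0, 0) = (s0, 0, R) → 0[s0]10
Step 8: δ(s0, 1) = (s0, 1, L) → [s0]010
Step 9: δ(s0, 0) = (s0, 0, R) → 0[s0]10
Step 10: δ(s0, 1) = (s0, 1, L) → [s0]010
Step 11: δ(s0, 0) = (s0, 0, R) → 0[s0]10
Step 12: δ(s0, 1) = (s0, 1, L) → [s0]010
Step 13: δ(s0, 0) = (s0, 0, R) → 0[s0]10
Step 14: δ(s0, 1) = (s0, 1, L) → [s0]010
Step 15: δ(s0, 0) = (s0, 0, R) → 0[s0]10
Step 16: δ(s0, 1) = (s0, 1, L) → [s0]010
Step 17: δ(s0, 0) = (s0, 0, R) → 0[s0]10
Step 18: δ(s0, 1) = (s0, 1, L) → [s0]010

The machine has not reached a halting state after 18 steps.
The machine did not halt within the 18-step bound.

Answer: No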